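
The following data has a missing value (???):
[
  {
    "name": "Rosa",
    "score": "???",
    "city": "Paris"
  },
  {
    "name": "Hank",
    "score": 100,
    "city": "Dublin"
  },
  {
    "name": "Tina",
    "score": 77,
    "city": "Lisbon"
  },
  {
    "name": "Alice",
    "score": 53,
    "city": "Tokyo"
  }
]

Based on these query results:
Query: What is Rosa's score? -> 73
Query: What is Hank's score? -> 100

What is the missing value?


The missing value is Rosa's score
From query: Rosa's score = 73

ANSWER: 73


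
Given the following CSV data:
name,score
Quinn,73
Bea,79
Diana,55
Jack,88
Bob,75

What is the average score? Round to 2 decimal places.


Scores: 73, 79, 55, 88, 75
Sum = 370
Count = 5
Average = 370 / 5 = 74.00

ANSWER: 74.00


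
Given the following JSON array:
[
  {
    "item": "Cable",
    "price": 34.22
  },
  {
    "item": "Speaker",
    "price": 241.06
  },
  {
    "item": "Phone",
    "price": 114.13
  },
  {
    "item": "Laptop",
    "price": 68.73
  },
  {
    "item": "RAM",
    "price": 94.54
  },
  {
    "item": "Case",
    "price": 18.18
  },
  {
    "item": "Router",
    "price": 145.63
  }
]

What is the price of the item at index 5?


Array index 5 -> Case
price = 18.18

ANSWER: 18.18


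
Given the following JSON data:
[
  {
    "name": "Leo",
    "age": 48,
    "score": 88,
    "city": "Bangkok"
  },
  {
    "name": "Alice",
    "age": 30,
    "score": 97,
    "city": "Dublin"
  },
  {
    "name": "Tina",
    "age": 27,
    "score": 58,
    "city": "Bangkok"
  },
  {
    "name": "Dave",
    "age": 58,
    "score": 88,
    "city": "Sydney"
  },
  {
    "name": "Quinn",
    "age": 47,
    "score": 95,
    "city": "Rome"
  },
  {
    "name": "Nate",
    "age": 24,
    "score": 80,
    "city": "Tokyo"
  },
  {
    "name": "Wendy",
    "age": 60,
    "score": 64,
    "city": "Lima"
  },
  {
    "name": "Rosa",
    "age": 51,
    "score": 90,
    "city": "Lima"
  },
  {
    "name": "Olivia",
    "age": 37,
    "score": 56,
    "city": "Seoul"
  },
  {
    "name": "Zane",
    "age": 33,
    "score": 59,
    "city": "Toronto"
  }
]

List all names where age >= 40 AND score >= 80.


Checking both conditions:
  Leo (age=48, score=88) -> YES
  Alice (age=30, score=97) -> no
  Tina (age=27, score=58) -> no
  Dave (age=58, score=88) -> YES
  Quinn (age=47, score=95) -> YES
  Nate (age=24, score=80) -> no
  Wendy (age=60, score=64) -> no
  Rosa (age=51, score=90) -> YES
  Olivia (age=37, score=56) -> no
  Zane (age=33, score=59) -> no


ANSWER: Leo, Dave, Quinn, Rosa


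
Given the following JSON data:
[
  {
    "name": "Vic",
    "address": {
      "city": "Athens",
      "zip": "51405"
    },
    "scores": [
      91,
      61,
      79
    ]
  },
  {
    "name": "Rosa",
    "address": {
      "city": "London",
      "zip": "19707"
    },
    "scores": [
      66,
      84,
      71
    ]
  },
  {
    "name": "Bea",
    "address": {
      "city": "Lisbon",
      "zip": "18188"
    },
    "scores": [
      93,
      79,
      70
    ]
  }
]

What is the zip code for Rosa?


Path: records[1].address.zip
Value: 19707

ANSWER: 19707


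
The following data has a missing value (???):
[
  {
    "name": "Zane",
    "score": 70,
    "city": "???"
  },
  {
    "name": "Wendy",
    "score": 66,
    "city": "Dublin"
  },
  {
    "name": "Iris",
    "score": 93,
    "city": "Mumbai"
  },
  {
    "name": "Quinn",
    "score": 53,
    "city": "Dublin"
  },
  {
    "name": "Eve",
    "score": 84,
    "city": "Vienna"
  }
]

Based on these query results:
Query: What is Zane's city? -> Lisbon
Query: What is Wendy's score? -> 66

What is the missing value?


The missing value is Zane's city
From query: Zane's city = Lisbon

ANSWER: Lisbon


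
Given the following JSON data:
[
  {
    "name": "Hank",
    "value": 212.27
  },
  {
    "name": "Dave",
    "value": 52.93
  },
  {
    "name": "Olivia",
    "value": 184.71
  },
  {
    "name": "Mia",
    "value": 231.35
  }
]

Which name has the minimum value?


Comparing values:
  Hank: 212.27
  Dave: 52.93
  Olivia: 184.71
  Mia: 231.35
Minimum: Dave (52.93)

ANSWER: Dave


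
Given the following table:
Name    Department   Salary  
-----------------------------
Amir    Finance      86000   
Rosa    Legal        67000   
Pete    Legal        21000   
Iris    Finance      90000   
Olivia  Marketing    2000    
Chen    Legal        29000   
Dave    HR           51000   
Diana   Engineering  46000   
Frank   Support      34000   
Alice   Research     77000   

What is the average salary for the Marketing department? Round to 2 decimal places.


Marketing department members:
  Olivia: 2000
Sum = 2000
Count = 1
Average = 2000 / 1 = 2000.00

ANSWER: 2000.00


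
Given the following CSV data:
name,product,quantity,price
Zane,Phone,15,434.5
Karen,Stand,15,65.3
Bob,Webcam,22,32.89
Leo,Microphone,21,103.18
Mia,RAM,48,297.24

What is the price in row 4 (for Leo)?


Row 4: Leo
Column 'price' = 103.18

ANSWER: 103.18


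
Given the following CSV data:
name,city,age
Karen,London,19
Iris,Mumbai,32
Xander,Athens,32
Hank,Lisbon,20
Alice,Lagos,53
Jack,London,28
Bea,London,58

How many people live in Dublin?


Scanning city column for 'Dublin':
Total matches: 0

ANSWER: 0


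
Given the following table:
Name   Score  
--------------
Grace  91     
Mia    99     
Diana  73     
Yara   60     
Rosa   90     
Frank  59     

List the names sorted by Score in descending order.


Sorting by Score (descending):
  Mia: 99
  Grace: 91
  Rosa: 90
  Diana: 73
  Yara: 60
  Frank: 59


ANSWER: Mia, Grace, Rosa, Diana, Yara, Frank


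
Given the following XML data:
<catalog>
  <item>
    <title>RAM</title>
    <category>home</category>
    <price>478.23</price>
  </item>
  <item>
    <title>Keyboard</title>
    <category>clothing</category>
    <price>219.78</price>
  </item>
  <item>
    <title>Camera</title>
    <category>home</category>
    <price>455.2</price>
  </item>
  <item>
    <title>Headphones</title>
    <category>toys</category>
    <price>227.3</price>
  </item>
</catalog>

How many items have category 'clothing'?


Scanning <item> elements for <category>clothing</category>:
  Item 2: Keyboard -> MATCH
Count: 1

ANSWER: 1


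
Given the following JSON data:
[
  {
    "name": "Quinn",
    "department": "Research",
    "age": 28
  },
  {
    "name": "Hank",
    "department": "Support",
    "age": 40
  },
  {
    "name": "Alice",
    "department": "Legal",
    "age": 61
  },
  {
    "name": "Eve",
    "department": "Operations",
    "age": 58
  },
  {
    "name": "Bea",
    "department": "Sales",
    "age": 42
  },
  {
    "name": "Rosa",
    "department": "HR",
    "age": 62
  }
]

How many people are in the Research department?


Scanning records for department = Research
  Record 0: Quinn
Count: 1

ANSWER: 1


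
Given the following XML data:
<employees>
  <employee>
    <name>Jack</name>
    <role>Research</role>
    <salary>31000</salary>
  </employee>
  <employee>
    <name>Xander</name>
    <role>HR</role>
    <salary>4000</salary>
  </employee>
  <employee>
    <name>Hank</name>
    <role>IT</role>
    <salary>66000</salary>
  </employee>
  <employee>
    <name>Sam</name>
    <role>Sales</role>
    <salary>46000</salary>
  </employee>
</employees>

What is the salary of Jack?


Searching for <employee> with <name>Jack</name>
Found at position 1
<salary>31000</salary>

ANSWER: 31000


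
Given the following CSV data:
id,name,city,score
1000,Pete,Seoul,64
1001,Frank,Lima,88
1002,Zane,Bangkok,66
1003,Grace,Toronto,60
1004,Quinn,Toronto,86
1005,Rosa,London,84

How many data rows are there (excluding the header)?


Counting rows (excluding header):
Header: id,name,city,score
Data rows: 6

ANSWER: 6


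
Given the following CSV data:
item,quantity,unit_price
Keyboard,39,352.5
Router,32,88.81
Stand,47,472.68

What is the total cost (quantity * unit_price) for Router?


Row: Router
quantity = 32
unit_price = 88.81
total = 32 * 88.81 = 2841.92

ANSWER: 2841.92


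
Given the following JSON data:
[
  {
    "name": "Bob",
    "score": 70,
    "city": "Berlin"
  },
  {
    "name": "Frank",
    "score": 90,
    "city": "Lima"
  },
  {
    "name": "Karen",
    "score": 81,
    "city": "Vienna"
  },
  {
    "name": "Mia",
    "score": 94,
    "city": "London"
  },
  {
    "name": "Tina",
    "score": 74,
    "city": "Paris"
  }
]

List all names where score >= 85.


Filtering records where score >= 85:
  Bob (score=70) -> no
  Frank (score=90) -> YES
  Karen (score=81) -> no
  Mia (score=94) -> YES
  Tina (score=74) -> no


ANSWER: Frank, Mia


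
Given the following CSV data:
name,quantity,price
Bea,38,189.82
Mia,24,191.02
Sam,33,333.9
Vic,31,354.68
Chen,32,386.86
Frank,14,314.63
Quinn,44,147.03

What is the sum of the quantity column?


Values in 'quantity' column:
  Row 1: 38
  Row 2: 24
  Row 3: 33
  Row 4: 31
  Row 5: 32
  Row 6: 14
  Row 7: 44
Sum = 38 + 24 + 33 + 31 + 32 + 14 + 44 = 216

ANSWER: 216


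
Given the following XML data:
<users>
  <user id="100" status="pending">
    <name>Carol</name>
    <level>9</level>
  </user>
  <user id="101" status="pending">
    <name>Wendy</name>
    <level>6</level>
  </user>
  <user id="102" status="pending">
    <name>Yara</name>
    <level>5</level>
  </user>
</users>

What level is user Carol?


Finding user: Carol
<level>9</level>

ANSWER: 9


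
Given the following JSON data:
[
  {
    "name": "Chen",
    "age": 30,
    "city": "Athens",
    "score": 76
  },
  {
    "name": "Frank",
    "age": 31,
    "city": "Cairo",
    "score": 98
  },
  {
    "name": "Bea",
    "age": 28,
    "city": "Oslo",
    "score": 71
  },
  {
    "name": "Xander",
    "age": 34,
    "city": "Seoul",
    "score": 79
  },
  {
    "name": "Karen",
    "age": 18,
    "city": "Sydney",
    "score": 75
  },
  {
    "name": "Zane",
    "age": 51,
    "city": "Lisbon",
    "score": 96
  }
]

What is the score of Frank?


Looking up record where name = Frank
Record index: 1
Field 'score' = 98

ANSWER: 98


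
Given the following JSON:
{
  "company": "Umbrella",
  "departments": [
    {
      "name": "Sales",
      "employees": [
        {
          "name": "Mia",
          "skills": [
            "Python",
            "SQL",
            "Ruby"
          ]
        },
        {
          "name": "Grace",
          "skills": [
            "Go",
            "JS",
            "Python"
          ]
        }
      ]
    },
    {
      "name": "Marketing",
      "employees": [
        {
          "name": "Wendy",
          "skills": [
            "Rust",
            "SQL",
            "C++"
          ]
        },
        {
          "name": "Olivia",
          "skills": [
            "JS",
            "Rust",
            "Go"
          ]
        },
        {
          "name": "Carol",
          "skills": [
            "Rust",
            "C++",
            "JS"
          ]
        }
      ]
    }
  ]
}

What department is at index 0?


Path: departments[0].name
Value: Sales

ANSWER: Sales


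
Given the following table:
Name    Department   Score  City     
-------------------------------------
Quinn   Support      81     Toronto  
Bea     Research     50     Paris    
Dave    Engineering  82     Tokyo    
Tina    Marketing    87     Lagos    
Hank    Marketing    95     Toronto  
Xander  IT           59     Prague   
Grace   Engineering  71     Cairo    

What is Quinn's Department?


Row 1: Quinn
Department = Support

ANSWER: Support


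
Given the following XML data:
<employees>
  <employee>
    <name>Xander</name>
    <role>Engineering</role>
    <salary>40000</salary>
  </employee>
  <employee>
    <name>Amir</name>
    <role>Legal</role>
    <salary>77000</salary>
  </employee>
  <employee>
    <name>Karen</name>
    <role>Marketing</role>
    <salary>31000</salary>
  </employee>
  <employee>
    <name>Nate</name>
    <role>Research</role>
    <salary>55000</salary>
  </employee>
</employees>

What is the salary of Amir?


Searching for <employee> with <name>Amir</name>
Found at position 2
<salary>77000</salary>

ANSWER: 77000


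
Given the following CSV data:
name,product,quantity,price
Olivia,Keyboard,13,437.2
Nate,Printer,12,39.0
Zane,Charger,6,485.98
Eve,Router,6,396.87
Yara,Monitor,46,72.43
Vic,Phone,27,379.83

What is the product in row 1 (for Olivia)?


Row 1: Olivia
Column 'product' = Keyboard

ANSWER: Keyboard


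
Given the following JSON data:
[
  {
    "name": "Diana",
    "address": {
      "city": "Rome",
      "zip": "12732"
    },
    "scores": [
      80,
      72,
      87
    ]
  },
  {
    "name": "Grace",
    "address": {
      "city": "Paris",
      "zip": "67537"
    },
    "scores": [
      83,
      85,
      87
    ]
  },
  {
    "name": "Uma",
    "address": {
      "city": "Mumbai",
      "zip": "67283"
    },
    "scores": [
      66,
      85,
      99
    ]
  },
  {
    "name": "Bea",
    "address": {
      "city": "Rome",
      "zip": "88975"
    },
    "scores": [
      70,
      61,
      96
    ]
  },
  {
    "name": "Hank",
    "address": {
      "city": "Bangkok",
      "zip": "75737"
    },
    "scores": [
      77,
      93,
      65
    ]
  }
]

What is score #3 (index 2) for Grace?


Path: records[1].scores[2]
Value: 87

ANSWER: 87


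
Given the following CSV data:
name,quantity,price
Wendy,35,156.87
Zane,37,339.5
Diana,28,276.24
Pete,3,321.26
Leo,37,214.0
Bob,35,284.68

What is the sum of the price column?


Values in 'price' column:
  Row 1: 156.87
  Row 2: 339.5
  Row 3: 276.24
  Row 4: 321.26
  Row 5: 214.0
  Row 6: 284.68
Sum = 156.87 + 339.5 + 276.24 + 321.26 + 214.0 + 284.68 = 1592.55

ANSWER: 1592.55


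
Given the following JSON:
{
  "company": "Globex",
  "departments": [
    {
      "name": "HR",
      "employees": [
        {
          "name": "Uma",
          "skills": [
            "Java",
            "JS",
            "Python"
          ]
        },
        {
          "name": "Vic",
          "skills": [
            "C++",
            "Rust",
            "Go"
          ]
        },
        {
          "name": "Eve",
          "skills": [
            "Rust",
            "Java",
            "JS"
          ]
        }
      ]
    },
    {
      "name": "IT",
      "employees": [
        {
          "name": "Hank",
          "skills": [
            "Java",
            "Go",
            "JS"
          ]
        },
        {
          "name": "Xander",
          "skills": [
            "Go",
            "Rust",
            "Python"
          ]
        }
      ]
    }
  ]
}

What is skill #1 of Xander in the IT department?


Path: departments[1].employees[1].skills[0]
Value: Go

ANSWER: Go


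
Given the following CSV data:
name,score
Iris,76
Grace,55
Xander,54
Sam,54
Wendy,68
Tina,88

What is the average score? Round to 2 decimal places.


Scores: 76, 55, 54, 54, 68, 88
Sum = 395
Count = 6
Average = 395 / 6 = 65.83

ANSWER: 65.83


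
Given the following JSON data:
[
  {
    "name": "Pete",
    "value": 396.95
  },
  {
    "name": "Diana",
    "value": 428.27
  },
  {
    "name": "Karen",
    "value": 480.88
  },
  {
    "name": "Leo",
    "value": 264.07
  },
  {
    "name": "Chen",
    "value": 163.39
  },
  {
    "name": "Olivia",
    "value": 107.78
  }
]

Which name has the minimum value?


Comparing values:
  Pete: 396.95
  Diana: 428.27
  Karen: 480.88
  Leo: 264.07
  Chen: 163.39
  Olivia: 107.78
Minimum: Olivia (107.78)

ANSWER: Olivia


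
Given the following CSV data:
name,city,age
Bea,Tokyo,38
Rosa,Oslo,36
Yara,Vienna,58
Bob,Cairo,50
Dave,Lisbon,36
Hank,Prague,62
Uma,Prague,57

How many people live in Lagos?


Scanning city column for 'Lagos':
Total matches: 0

ANSWER: 0


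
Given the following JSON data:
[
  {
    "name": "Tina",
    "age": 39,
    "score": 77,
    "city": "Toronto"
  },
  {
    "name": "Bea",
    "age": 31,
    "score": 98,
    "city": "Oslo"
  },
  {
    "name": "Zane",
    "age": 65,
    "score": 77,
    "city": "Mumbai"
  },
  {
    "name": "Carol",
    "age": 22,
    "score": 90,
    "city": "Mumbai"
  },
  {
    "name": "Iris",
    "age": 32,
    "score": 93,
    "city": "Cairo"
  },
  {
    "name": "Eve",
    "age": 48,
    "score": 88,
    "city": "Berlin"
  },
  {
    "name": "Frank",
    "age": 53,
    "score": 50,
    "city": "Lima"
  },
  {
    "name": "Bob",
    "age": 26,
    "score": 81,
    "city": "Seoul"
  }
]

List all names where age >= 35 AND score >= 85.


Checking both conditions:
  Tina (age=39, score=77) -> no
  Bea (age=31, score=98) -> no
  Zane (age=65, score=77) -> no
  Carol (age=22, score=90) -> no
  Iris (age=32, score=93) -> no
  Eve (age=48, score=88) -> YES
  Frank (age=53, score=50) -> no
  Bob (age=26, score=81) -> no


ANSWER: Eve


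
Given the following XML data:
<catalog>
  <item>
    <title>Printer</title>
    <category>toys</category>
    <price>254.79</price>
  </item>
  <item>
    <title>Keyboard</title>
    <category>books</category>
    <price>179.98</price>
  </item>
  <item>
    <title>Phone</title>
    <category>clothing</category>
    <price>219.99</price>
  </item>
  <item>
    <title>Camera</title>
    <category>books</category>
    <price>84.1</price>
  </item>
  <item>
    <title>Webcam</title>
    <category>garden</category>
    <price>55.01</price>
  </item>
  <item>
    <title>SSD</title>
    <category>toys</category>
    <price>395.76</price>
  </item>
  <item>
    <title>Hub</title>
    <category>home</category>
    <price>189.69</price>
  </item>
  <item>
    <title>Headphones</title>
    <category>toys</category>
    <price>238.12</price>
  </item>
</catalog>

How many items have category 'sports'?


Scanning <item> elements for <category>sports</category>:
Count: 0

ANSWER: 0


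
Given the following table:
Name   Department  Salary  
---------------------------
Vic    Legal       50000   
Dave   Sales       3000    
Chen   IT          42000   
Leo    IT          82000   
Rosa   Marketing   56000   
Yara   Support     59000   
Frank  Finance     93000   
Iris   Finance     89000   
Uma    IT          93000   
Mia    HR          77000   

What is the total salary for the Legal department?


Legal department members:
  Vic: 50000
Total = 50000 = 50000

ANSWER: 50000


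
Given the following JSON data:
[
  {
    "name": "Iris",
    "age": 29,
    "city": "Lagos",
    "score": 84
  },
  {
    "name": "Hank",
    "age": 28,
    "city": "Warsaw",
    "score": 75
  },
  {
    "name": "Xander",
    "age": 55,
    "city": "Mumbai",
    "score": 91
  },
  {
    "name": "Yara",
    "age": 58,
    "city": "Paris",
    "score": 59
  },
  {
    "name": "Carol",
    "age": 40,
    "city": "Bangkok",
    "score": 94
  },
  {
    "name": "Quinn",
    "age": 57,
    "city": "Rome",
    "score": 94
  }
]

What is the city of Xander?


Looking up record where name = Xander
Record index: 2
Field 'city' = Mumbai

ANSWER: Mumbai


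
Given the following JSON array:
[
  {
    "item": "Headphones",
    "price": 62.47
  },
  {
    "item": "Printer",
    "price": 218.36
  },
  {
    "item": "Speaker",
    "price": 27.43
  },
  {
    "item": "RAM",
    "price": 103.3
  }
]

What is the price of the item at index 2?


Array index 2 -> Speaker
price = 27.43

ANSWER: 27.43


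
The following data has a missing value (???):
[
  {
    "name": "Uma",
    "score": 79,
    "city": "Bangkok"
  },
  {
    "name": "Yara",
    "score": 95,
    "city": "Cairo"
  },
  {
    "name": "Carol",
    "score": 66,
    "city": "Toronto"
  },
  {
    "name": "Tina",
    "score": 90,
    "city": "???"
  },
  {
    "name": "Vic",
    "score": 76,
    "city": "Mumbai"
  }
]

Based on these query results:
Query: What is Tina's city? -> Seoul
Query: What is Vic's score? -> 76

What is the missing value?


The missing value is Tina's city
From query: Tina's city = Seoul

ANSWER: Seoul


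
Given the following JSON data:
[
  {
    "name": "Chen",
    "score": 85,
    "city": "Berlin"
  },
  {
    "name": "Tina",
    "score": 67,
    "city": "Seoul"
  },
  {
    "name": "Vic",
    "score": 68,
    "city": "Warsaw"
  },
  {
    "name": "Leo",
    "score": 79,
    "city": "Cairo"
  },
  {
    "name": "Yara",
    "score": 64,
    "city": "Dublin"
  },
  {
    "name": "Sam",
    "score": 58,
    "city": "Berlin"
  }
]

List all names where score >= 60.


Filtering records where score >= 60:
  Chen (score=85) -> YES
  Tina (score=67) -> YES
  Vic (score=68) -> YES
  Leo (score=79) -> YES
  Yara (score=64) -> YES
  Sam (score=58) -> no


ANSWER: Chen, Tina, Vic, Leo, Yara


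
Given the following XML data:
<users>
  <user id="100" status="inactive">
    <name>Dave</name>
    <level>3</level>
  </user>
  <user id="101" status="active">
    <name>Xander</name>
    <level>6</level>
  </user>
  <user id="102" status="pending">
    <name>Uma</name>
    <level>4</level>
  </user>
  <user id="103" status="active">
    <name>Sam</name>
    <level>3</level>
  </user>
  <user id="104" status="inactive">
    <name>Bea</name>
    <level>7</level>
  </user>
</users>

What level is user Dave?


Finding user: Dave
<level>3</level>

ANSWER: 3


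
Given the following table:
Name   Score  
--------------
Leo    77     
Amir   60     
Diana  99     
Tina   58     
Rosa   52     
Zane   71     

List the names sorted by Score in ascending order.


Sorting by Score (ascending):
  Rosa: 52
  Tina: 58
  Amir: 60
  Zane: 71
  Leo: 77
  Diana: 99


ANSWER: Rosa, Tina, Amir, Zane, Leo, Diana


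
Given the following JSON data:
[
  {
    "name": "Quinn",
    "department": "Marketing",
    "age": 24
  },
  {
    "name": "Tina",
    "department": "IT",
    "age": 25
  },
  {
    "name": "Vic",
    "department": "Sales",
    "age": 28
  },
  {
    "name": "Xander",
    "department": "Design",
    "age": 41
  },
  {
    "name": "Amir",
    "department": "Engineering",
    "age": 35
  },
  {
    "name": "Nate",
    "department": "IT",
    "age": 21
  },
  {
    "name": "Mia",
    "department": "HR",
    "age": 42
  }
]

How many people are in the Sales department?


Scanning records for department = Sales
  Record 2: Vic
Count: 1

ANSWER: 1


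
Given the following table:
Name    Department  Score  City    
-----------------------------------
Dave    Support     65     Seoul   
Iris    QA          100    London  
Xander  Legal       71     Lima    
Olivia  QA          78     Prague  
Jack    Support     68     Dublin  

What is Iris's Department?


Row 2: Iris
Department = QA

ANSWER: QA


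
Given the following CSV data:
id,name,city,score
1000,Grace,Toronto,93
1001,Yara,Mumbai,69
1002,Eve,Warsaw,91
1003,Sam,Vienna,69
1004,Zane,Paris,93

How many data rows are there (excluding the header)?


Counting rows (excluding header):
Header: id,name,city,score
Data rows: 5

ANSWER: 5


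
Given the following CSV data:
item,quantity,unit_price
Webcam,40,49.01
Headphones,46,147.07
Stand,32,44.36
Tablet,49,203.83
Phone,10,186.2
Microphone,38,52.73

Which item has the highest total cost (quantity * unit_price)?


Computing row totals:
  Webcam: 1960.4
  Headphones: 6765.22
  Stand: 1419.52
  Tablet: 9987.67
  Phone: 1862.0
  Microphone: 2003.74
Maximum: Tablet (9987.67)

ANSWER: Tablet


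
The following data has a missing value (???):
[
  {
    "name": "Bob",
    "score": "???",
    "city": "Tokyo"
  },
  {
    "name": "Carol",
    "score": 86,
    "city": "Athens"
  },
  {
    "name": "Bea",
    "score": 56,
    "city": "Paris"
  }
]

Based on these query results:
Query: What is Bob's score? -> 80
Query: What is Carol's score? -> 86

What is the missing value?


The missing value is Bob's score
From query: Bob's score = 80

ANSWER: 80


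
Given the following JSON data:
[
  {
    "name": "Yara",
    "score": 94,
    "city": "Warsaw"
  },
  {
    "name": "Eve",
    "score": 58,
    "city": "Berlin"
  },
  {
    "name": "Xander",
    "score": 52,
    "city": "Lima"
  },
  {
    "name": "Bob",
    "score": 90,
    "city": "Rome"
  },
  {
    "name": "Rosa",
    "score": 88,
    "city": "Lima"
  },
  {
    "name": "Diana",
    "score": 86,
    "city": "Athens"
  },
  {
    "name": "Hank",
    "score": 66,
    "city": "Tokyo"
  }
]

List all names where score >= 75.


Filtering records where score >= 75:
  Yara (score=94) -> YES
  Eve (score=58) -> no
  Xander (score=52) -> no
  Bob (score=90) -> YES
  Rosa (score=88) -> YES
  Diana (score=86) -> YES
  Hank (score=66) -> no


ANSWER: Yara, Bob, Rosa, Diana


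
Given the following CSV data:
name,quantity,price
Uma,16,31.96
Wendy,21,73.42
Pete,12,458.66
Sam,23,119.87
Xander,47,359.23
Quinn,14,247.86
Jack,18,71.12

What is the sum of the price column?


Values in 'price' column:
  Row 1: 31.96
  Row 2: 73.42
  Row 3: 458.66
  Row 4: 119.87
  Row 5: 359.23
  Row 6: 247.86
  Row 7: 71.12
Sum = 31.96 + 73.42 + 458.66 + 119.87 + 359.23 + 247.86 + 71.12 = 1362.12

ANSWER: 1362.12


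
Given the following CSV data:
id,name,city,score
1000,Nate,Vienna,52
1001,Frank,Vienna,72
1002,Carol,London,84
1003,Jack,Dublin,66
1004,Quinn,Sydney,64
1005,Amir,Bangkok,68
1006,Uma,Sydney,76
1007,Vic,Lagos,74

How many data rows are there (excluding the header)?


Counting rows (excluding header):
Header: id,name,city,score
Data rows: 8

ANSWER: 8


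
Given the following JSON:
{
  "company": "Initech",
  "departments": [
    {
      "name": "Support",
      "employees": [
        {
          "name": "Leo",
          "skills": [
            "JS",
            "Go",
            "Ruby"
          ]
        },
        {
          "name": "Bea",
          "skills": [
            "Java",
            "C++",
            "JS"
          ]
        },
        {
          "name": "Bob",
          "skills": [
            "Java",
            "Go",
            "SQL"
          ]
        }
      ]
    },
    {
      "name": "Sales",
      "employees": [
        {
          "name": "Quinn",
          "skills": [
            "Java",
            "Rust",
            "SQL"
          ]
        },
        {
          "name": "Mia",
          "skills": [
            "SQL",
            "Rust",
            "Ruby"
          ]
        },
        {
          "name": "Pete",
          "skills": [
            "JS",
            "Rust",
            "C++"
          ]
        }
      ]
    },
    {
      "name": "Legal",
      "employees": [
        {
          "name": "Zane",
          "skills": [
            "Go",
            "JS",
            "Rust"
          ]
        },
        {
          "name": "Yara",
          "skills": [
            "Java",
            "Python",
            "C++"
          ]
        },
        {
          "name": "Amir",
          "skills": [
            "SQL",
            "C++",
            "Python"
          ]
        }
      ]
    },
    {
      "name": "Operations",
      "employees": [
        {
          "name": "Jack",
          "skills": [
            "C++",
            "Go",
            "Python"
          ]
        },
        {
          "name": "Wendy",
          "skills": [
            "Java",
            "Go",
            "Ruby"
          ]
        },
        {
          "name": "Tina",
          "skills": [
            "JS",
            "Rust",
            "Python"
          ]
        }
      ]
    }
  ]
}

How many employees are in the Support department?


Path: departments[0].employees
Count: 3

ANSWER: 3


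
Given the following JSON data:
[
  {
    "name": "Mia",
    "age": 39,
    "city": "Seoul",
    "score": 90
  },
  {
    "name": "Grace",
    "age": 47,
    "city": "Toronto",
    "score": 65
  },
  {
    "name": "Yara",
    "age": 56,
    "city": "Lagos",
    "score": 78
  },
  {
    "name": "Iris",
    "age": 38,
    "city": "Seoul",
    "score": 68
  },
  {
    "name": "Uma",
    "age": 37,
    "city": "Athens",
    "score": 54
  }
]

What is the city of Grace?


Looking up record where name = Grace
Record index: 1
Field 'city' = Toronto

ANSWER: Toronto


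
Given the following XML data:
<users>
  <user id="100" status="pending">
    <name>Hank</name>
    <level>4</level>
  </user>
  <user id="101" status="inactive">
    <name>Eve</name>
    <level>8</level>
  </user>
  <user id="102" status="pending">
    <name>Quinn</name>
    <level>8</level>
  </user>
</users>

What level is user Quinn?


Finding user: Quinn
<level>8</level>

ANSWER: 8


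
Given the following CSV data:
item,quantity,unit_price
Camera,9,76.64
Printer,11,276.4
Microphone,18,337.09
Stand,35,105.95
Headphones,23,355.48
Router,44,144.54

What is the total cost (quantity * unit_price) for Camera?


Row: Camera
quantity = 9
unit_price = 76.64
total = 9 * 76.64 = 689.76

ANSWER: 689.76


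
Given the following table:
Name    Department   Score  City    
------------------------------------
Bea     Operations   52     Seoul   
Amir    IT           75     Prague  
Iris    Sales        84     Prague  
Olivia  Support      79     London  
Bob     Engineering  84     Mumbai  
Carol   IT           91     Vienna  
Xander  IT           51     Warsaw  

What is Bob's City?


Row 5: Bob
City = Mumbai

ANSWER: Mumbai


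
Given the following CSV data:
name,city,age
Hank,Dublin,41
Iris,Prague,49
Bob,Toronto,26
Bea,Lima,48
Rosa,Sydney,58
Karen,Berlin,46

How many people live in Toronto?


Scanning city column for 'Toronto':
  Row 3: Bob -> MATCH
Total matches: 1

ANSWER: 1


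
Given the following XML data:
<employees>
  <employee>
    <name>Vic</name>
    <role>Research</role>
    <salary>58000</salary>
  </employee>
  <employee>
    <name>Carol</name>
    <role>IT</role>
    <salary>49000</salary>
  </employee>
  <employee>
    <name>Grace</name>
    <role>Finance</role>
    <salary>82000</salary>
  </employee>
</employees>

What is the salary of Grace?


Searching for <employee> with <name>Grace</name>
Found at position 3
<salary>82000</salary>

ANSWER: 82000


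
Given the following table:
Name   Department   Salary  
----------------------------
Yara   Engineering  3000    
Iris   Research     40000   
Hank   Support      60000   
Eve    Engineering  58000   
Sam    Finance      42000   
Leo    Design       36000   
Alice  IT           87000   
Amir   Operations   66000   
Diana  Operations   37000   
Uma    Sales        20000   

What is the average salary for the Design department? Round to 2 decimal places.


Design department members:
  Leo: 36000
Sum = 36000
Count = 1
Average = 36000 / 1 = 36000.00

ANSWER: 36000.00


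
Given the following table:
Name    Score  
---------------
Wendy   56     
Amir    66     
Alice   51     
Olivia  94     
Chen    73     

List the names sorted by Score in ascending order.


Sorting by Score (ascending):
  Alice: 51
  Wendy: 56
  Amir: 66
  Chen: 73
  Olivia: 94


ANSWER: Alice, Wendy, Amir, Chen, Olivia


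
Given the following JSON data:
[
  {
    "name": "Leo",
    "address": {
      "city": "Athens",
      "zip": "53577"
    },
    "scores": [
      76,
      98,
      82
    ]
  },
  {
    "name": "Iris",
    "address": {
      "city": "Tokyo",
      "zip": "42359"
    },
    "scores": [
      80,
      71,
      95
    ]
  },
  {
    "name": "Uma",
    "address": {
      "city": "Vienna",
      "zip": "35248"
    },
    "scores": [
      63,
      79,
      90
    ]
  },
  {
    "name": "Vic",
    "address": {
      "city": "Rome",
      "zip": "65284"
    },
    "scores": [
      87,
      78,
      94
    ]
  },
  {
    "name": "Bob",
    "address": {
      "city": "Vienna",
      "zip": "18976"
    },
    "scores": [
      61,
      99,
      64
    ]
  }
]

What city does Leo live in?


Path: records[0].address.city
Value: Athens

ANSWER: Athens


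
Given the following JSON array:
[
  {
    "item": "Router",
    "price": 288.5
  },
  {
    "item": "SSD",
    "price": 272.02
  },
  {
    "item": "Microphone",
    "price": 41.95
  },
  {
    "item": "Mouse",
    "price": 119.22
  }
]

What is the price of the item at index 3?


Array index 3 -> Mouse
price = 119.22

ANSWER: 119.22


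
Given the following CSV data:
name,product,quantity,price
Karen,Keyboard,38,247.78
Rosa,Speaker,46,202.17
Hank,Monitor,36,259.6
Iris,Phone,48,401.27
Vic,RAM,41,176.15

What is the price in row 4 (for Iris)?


Row 4: Iris
Column 'price' = 401.27

ANSWER: 401.27


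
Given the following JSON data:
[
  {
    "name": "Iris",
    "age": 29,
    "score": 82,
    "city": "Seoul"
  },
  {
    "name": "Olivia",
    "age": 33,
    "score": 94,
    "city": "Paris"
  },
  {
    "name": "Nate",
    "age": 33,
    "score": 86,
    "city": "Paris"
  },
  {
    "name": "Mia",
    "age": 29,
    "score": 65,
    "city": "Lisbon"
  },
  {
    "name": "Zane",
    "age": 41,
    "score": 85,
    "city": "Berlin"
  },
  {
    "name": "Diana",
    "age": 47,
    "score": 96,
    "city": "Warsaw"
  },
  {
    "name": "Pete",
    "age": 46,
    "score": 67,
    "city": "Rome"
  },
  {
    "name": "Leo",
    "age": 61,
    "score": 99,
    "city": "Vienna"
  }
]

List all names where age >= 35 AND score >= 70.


Checking both conditions:
  Iris (age=29, score=82) -> no
  Olivia (age=33, score=94) -> no
  Nate (age=33, score=86) -> no
  Mia (age=29, score=65) -> no
  Zane (age=41, score=85) -> YES
  Diana (age=47, score=96) -> YES
  Pete (age=46, score=67) -> no
  Leo (age=61, score=99) -> YES


ANSWER: Zane, Diana, Leo


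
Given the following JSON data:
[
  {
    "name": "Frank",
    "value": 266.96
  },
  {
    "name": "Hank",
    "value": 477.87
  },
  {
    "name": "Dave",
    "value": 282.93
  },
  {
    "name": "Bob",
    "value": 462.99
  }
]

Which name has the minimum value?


Comparing values:
  Frank: 266.96
  Hank: 477.87
  Dave: 282.93
  Bob: 462.99
Minimum: Frank (266.96)

ANSWER: Frank


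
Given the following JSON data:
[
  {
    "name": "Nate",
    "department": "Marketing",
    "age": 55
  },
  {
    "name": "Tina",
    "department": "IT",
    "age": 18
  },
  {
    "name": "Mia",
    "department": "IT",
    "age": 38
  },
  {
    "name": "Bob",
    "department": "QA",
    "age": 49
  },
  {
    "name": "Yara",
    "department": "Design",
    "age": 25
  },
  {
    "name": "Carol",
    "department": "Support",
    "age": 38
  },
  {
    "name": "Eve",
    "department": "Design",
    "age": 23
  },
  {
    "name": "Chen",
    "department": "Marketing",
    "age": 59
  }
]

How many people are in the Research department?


Scanning records for department = Research
  No matches found
Count: 0

ANSWER: 0


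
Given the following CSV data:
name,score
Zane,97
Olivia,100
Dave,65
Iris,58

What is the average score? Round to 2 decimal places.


Scores: 97, 100, 65, 58
Sum = 320
Count = 4
Average = 320 / 4 = 80.00

ANSWER: 80.00


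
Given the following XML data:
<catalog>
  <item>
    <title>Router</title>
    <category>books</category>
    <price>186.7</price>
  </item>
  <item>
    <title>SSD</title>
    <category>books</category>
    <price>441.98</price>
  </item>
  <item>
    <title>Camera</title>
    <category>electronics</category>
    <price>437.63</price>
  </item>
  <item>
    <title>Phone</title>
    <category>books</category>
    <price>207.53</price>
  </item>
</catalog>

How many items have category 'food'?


Scanning <item> elements for <category>food</category>:
Count: 0

ANSWER: 0


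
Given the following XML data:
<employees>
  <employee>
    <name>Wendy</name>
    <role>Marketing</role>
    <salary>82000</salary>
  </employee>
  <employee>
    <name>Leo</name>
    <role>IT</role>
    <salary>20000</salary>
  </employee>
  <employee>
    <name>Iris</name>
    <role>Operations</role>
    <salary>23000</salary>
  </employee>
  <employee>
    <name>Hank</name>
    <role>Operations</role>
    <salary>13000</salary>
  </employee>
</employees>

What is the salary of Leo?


Searching for <employee> with <name>Leo</name>
Found at position 2
<salary>20000</salary>

ANSWER: 20000


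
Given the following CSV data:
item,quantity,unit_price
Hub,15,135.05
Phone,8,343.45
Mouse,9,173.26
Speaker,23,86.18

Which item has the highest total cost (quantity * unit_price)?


Computing row totals:
  Hub: 2025.75
  Phone: 2747.6
  Mouse: 1559.34
  Speaker: 1982.14
Maximum: Phone (2747.6)

ANSWER: Phone


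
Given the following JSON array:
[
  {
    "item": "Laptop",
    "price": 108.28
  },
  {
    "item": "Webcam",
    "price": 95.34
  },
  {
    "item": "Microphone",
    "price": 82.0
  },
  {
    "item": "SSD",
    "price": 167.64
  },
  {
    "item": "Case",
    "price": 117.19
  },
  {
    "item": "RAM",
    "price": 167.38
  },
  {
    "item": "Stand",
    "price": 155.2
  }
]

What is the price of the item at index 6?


Array index 6 -> Stand
price = 155.2

ANSWER: 155.2


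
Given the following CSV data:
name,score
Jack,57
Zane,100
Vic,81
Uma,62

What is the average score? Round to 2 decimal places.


Scores: 57, 100, 81, 62
Sum = 300
Count = 4
Average = 300 / 4 = 75.00

ANSWER: 75.00


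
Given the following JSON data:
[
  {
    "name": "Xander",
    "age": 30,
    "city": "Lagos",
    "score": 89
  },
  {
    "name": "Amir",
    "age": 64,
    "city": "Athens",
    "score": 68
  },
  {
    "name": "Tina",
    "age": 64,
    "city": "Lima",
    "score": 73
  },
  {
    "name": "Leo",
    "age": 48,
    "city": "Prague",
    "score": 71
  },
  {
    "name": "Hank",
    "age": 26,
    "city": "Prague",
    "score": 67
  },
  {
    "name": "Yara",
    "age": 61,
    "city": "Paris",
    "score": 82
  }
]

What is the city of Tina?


Looking up record where name = Tina
Record index: 2
Field 'city' = Lima

ANSWER: Lima


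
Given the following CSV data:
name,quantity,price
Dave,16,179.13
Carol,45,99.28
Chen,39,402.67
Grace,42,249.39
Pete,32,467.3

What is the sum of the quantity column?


Values in 'quantity' column:
  Row 1: 16
  Row 2: 45
  Row 3: 39
  Row 4: 42
  Row 5: 32
Sum = 16 + 45 + 39 + 42 + 32 = 174

ANSWER: 174


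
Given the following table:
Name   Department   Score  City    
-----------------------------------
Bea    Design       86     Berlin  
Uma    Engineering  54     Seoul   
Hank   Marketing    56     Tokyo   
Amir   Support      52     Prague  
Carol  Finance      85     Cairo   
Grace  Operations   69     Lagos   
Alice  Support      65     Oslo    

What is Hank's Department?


Row 3: Hank
Department = Marketing

ANSWER: Marketing


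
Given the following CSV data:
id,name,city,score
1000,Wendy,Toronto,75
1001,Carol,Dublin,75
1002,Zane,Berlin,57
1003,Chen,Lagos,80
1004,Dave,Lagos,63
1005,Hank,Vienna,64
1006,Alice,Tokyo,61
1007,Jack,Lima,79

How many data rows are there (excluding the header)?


Counting rows (excluding header):
Header: id,name,city,score
Data rows: 8

ANSWER: 8


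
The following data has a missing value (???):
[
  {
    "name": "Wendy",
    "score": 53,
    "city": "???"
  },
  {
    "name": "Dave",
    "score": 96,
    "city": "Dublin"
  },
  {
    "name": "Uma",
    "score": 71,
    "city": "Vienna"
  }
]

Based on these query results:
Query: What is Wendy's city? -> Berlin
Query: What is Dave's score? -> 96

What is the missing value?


The missing value is Wendy's city
From query: Wendy's city = Berlin

ANSWER: Berlin


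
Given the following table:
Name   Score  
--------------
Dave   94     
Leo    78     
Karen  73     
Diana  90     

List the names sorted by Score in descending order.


Sorting by Score (descending):
  Dave: 94
  Diana: 90
  Leo: 78
  Karen: 73


ANSWER: Dave, Diana, Leo, Karen


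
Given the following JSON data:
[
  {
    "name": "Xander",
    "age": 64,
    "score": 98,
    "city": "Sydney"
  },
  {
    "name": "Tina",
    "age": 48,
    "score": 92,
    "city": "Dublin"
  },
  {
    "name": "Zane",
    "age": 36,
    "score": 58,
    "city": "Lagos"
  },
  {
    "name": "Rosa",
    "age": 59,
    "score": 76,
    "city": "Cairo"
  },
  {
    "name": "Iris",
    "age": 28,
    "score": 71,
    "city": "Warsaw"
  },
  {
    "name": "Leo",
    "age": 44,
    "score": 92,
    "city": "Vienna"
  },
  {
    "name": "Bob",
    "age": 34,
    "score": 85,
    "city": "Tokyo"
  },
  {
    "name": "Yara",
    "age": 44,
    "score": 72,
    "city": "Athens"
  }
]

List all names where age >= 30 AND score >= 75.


Checking both conditions:
  Xander (age=64, score=98) -> YES
  Tina (age=48, score=92) -> YES
  Zane (age=36, score=58) -> no
  Rosa (age=59, score=76) -> YES
  Iris (age=28, score=71) -> no
  Leo (age=44, score=92) -> YES
  Bob (age=34, score=85) -> YES
  Yara (age=44, score=72) -> no


ANSWER: Xander, Tina, Rosa, Leo, Bob
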